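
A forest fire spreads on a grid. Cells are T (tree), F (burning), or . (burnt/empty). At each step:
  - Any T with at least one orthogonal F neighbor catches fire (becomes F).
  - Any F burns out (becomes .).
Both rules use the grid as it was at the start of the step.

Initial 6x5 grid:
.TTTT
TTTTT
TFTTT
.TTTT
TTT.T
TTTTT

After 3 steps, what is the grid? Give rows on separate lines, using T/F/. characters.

Step 1: 4 trees catch fire, 1 burn out
  .TTTT
  TFTTT
  F.FTT
  .FTTT
  TTT.T
  TTTTT
Step 2: 6 trees catch fire, 4 burn out
  .FTTT
  F.FTT
  ...FT
  ..FTT
  TFT.T
  TTTTT
Step 3: 7 trees catch fire, 6 burn out
  ..FTT
  ...FT
  ....F
  ...FT
  F.F.T
  TFTTT

..FTT
...FT
....F
...FT
F.F.T
TFTTT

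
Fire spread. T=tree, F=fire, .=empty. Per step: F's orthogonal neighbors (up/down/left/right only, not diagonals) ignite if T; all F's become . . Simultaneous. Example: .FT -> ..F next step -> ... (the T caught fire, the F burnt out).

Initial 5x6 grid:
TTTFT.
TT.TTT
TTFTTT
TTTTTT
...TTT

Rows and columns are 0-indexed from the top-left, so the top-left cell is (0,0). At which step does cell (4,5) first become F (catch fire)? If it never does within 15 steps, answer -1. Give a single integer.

Step 1: cell (4,5)='T' (+6 fires, +2 burnt)
Step 2: cell (4,5)='T' (+7 fires, +6 burnt)
Step 3: cell (4,5)='T' (+7 fires, +7 burnt)
Step 4: cell (4,5)='T' (+2 fires, +7 burnt)
Step 5: cell (4,5)='F' (+1 fires, +2 burnt)
  -> target ignites at step 5
Step 6: cell (4,5)='.' (+0 fires, +1 burnt)
  fire out at step 6

5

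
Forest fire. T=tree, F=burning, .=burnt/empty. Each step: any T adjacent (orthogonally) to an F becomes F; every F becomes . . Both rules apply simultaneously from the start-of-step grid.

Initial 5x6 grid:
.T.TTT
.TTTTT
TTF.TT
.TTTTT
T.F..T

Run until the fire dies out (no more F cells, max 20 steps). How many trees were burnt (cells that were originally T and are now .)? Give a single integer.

Step 1: +3 fires, +2 burnt (F count now 3)
Step 2: +5 fires, +3 burnt (F count now 5)
Step 3: +4 fires, +5 burnt (F count now 4)
Step 4: +4 fires, +4 burnt (F count now 4)
Step 5: +3 fires, +4 burnt (F count now 3)
Step 6: +0 fires, +3 burnt (F count now 0)
Fire out after step 6
Initially T: 20, now '.': 29
Total burnt (originally-T cells now '.'): 19

Answer: 19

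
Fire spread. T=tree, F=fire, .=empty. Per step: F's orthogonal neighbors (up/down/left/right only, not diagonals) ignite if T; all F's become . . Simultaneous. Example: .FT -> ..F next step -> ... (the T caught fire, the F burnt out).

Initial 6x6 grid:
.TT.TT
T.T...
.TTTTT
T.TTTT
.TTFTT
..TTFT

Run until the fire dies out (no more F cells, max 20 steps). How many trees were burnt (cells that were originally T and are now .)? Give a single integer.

Step 1: +5 fires, +2 burnt (F count now 5)
Step 2: +6 fires, +5 burnt (F count now 6)
Step 3: +3 fires, +6 burnt (F count now 3)
Step 4: +3 fires, +3 burnt (F count now 3)
Step 5: +1 fires, +3 burnt (F count now 1)
Step 6: +1 fires, +1 burnt (F count now 1)
Step 7: +0 fires, +1 burnt (F count now 0)
Fire out after step 7
Initially T: 23, now '.': 32
Total burnt (originally-T cells now '.'): 19

Answer: 19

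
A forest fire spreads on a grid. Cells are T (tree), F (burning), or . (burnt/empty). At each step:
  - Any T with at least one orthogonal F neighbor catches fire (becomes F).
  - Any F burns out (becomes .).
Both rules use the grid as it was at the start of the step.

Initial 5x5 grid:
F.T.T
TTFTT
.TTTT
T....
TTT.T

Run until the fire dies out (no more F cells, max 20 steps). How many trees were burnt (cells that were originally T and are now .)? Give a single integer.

Answer: 10

Derivation:
Step 1: +5 fires, +2 burnt (F count now 5)
Step 2: +3 fires, +5 burnt (F count now 3)
Step 3: +2 fires, +3 burnt (F count now 2)
Step 4: +0 fires, +2 burnt (F count now 0)
Fire out after step 4
Initially T: 15, now '.': 20
Total burnt (originally-T cells now '.'): 10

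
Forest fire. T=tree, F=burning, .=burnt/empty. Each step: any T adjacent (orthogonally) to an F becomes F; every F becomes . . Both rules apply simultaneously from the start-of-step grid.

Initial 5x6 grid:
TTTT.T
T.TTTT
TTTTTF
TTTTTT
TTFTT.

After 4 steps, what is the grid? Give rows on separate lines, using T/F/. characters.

Step 1: 6 trees catch fire, 2 burn out
  TTTT.T
  T.TTTF
  TTTTF.
  TTFTTF
  TF.FT.
Step 2: 9 trees catch fire, 6 burn out
  TTTT.F
  T.TTF.
  TTFF..
  TF.FF.
  F...F.
Step 3: 4 trees catch fire, 9 burn out
  TTTT..
  T.FF..
  TF....
  F.....
  ......
Step 4: 3 trees catch fire, 4 burn out
  TTFF..
  T.....
  F.....
  ......
  ......

TTFF..
T.....
F.....
......
......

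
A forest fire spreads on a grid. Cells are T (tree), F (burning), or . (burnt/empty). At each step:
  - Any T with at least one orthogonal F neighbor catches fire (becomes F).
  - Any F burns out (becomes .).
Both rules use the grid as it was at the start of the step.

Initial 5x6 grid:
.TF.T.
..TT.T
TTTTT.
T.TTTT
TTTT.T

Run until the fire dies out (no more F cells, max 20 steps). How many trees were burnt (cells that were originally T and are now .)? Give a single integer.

Step 1: +2 fires, +1 burnt (F count now 2)
Step 2: +2 fires, +2 burnt (F count now 2)
Step 3: +3 fires, +2 burnt (F count now 3)
Step 4: +4 fires, +3 burnt (F count now 4)
Step 5: +4 fires, +4 burnt (F count now 4)
Step 6: +2 fires, +4 burnt (F count now 2)
Step 7: +1 fires, +2 burnt (F count now 1)
Step 8: +0 fires, +1 burnt (F count now 0)
Fire out after step 8
Initially T: 20, now '.': 28
Total burnt (originally-T cells now '.'): 18

Answer: 18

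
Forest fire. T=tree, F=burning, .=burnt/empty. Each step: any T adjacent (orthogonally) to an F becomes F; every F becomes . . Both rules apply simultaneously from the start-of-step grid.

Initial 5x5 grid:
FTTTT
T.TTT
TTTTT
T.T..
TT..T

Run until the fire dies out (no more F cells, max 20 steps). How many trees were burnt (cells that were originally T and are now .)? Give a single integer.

Answer: 17

Derivation:
Step 1: +2 fires, +1 burnt (F count now 2)
Step 2: +2 fires, +2 burnt (F count now 2)
Step 3: +4 fires, +2 burnt (F count now 4)
Step 4: +4 fires, +4 burnt (F count now 4)
Step 5: +4 fires, +4 burnt (F count now 4)
Step 6: +1 fires, +4 burnt (F count now 1)
Step 7: +0 fires, +1 burnt (F count now 0)
Fire out after step 7
Initially T: 18, now '.': 24
Total burnt (originally-T cells now '.'): 17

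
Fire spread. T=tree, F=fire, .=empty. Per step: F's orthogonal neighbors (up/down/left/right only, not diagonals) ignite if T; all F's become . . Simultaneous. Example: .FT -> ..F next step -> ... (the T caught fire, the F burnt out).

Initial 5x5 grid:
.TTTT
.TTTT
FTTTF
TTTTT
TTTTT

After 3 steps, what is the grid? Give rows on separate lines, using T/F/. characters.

Step 1: 5 trees catch fire, 2 burn out
  .TTTT
  .TTTF
  .FTF.
  FTTTF
  TTTTT
Step 2: 8 trees catch fire, 5 burn out
  .TTTF
  .FTF.
  ..F..
  .FTF.
  FTTTF
Step 3: 6 trees catch fire, 8 burn out
  .FTF.
  ..F..
  .....
  ..F..
  .FTF.

.FTF.
..F..
.....
..F..
.FTF.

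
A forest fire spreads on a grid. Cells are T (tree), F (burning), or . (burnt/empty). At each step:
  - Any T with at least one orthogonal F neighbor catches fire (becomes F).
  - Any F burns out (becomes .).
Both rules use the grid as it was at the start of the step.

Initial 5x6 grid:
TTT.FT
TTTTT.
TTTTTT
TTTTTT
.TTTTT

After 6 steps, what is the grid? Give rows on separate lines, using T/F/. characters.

Step 1: 2 trees catch fire, 1 burn out
  TTT..F
  TTTTF.
  TTTTTT
  TTTTTT
  .TTTTT
Step 2: 2 trees catch fire, 2 burn out
  TTT...
  TTTF..
  TTTTFT
  TTTTTT
  .TTTTT
Step 3: 4 trees catch fire, 2 burn out
  TTT...
  TTF...
  TTTF.F
  TTTTFT
  .TTTTT
Step 4: 6 trees catch fire, 4 burn out
  TTF...
  TF....
  TTF...
  TTTF.F
  .TTTFT
Step 5: 6 trees catch fire, 6 burn out
  TF....
  F.....
  TF....
  TTF...
  .TTF.F
Step 6: 4 trees catch fire, 6 burn out
  F.....
  ......
  F.....
  TF....
  .TF...

F.....
......
F.....
TF....
.TF...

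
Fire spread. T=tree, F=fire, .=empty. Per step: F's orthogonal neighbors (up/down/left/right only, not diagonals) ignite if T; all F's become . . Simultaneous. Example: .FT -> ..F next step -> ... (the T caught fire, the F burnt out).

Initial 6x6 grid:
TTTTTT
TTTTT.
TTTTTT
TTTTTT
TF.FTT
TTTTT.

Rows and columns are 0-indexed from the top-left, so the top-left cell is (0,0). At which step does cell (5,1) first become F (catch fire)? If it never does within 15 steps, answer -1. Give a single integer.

Step 1: cell (5,1)='F' (+6 fires, +2 burnt)
  -> target ignites at step 1
Step 2: cell (5,1)='.' (+9 fires, +6 burnt)
Step 3: cell (5,1)='.' (+6 fires, +9 burnt)
Step 4: cell (5,1)='.' (+6 fires, +6 burnt)
Step 5: cell (5,1)='.' (+3 fires, +6 burnt)
Step 6: cell (5,1)='.' (+1 fires, +3 burnt)
Step 7: cell (5,1)='.' (+0 fires, +1 burnt)
  fire out at step 7

1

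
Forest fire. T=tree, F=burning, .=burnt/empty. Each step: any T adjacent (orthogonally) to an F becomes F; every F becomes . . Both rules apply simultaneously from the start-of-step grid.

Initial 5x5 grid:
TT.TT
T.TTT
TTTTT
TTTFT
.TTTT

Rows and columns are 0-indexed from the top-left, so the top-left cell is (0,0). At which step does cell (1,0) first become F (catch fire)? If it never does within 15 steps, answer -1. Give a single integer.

Step 1: cell (1,0)='T' (+4 fires, +1 burnt)
Step 2: cell (1,0)='T' (+6 fires, +4 burnt)
Step 3: cell (1,0)='T' (+6 fires, +6 burnt)
Step 4: cell (1,0)='T' (+2 fires, +6 burnt)
Step 5: cell (1,0)='F' (+1 fires, +2 burnt)
  -> target ignites at step 5
Step 6: cell (1,0)='.' (+1 fires, +1 burnt)
Step 7: cell (1,0)='.' (+1 fires, +1 burnt)
Step 8: cell (1,0)='.' (+0 fires, +1 burnt)
  fire out at step 8

5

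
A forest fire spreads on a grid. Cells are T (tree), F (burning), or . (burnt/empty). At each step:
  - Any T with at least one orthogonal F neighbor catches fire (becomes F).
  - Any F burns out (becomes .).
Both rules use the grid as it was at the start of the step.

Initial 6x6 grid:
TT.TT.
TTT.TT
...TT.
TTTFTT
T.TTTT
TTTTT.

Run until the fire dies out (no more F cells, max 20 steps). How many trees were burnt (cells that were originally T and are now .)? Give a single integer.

Step 1: +4 fires, +1 burnt (F count now 4)
Step 2: +6 fires, +4 burnt (F count now 6)
Step 3: +5 fires, +6 burnt (F count now 5)
Step 4: +4 fires, +5 burnt (F count now 4)
Step 5: +2 fires, +4 burnt (F count now 2)
Step 6: +0 fires, +2 burnt (F count now 0)
Fire out after step 6
Initially T: 26, now '.': 31
Total burnt (originally-T cells now '.'): 21

Answer: 21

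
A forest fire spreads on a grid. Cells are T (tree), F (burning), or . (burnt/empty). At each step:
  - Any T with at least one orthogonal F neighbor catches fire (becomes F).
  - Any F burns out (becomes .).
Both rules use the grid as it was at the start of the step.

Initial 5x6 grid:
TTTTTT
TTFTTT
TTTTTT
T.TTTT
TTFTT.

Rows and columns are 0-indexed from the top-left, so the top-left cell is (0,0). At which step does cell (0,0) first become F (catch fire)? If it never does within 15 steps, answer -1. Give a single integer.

Step 1: cell (0,0)='T' (+7 fires, +2 burnt)
Step 2: cell (0,0)='T' (+9 fires, +7 burnt)
Step 3: cell (0,0)='F' (+7 fires, +9 burnt)
  -> target ignites at step 3
Step 4: cell (0,0)='.' (+3 fires, +7 burnt)
Step 5: cell (0,0)='.' (+0 fires, +3 burnt)
  fire out at step 5

3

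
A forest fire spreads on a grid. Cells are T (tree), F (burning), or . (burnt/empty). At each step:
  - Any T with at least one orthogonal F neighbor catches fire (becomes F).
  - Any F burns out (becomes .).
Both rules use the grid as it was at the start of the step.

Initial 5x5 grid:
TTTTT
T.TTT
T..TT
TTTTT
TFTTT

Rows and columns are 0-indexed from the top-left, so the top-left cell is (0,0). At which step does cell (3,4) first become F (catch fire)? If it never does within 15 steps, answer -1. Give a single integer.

Step 1: cell (3,4)='T' (+3 fires, +1 burnt)
Step 2: cell (3,4)='T' (+3 fires, +3 burnt)
Step 3: cell (3,4)='T' (+3 fires, +3 burnt)
Step 4: cell (3,4)='F' (+3 fires, +3 burnt)
  -> target ignites at step 4
Step 5: cell (3,4)='.' (+3 fires, +3 burnt)
Step 6: cell (3,4)='.' (+4 fires, +3 burnt)
Step 7: cell (3,4)='.' (+2 fires, +4 burnt)
Step 8: cell (3,4)='.' (+0 fires, +2 burnt)
  fire out at step 8

4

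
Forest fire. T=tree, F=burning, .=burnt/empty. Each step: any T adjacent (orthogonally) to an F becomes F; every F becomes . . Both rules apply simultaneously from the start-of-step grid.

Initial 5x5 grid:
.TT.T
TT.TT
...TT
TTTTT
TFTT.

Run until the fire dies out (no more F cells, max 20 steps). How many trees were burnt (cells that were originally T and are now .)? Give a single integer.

Step 1: +3 fires, +1 burnt (F count now 3)
Step 2: +3 fires, +3 burnt (F count now 3)
Step 3: +1 fires, +3 burnt (F count now 1)
Step 4: +2 fires, +1 burnt (F count now 2)
Step 5: +2 fires, +2 burnt (F count now 2)
Step 6: +1 fires, +2 burnt (F count now 1)
Step 7: +1 fires, +1 burnt (F count now 1)
Step 8: +0 fires, +1 burnt (F count now 0)
Fire out after step 8
Initially T: 17, now '.': 21
Total burnt (originally-T cells now '.'): 13

Answer: 13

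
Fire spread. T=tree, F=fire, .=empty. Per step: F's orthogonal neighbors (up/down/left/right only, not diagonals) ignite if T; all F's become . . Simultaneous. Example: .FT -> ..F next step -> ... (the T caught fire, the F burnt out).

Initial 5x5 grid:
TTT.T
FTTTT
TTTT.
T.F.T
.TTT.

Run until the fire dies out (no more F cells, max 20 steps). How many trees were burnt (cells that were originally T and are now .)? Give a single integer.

Step 1: +5 fires, +2 burnt (F count now 5)
Step 2: +7 fires, +5 burnt (F count now 7)
Step 3: +2 fires, +7 burnt (F count now 2)
Step 4: +1 fires, +2 burnt (F count now 1)
Step 5: +1 fires, +1 burnt (F count now 1)
Step 6: +0 fires, +1 burnt (F count now 0)
Fire out after step 6
Initially T: 17, now '.': 24
Total burnt (originally-T cells now '.'): 16

Answer: 16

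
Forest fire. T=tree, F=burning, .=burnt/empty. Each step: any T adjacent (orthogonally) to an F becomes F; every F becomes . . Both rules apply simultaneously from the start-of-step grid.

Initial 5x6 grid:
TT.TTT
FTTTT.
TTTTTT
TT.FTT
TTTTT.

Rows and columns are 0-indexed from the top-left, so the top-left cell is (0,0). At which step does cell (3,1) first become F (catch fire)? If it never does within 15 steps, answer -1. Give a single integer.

Step 1: cell (3,1)='T' (+6 fires, +2 burnt)
Step 2: cell (3,1)='T' (+10 fires, +6 burnt)
Step 3: cell (3,1)='F' (+6 fires, +10 burnt)
  -> target ignites at step 3
Step 4: cell (3,1)='.' (+1 fires, +6 burnt)
Step 5: cell (3,1)='.' (+1 fires, +1 burnt)
Step 6: cell (3,1)='.' (+0 fires, +1 burnt)
  fire out at step 6

3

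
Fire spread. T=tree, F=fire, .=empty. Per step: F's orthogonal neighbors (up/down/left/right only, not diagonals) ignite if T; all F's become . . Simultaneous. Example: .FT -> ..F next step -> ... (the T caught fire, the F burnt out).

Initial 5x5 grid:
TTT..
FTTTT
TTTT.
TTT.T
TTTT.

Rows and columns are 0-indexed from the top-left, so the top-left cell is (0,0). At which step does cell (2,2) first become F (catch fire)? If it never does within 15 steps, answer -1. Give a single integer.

Step 1: cell (2,2)='T' (+3 fires, +1 burnt)
Step 2: cell (2,2)='T' (+4 fires, +3 burnt)
Step 3: cell (2,2)='F' (+5 fires, +4 burnt)
  -> target ignites at step 3
Step 4: cell (2,2)='.' (+4 fires, +5 burnt)
Step 5: cell (2,2)='.' (+1 fires, +4 burnt)
Step 6: cell (2,2)='.' (+1 fires, +1 burnt)
Step 7: cell (2,2)='.' (+0 fires, +1 burnt)
  fire out at step 7

3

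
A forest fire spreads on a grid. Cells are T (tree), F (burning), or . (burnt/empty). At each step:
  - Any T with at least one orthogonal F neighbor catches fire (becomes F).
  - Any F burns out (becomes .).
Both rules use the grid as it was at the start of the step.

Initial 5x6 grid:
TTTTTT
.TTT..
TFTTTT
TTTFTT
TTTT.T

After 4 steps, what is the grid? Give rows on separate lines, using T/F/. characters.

Step 1: 8 trees catch fire, 2 burn out
  TTTTTT
  .FTT..
  F.FFTT
  TFF.FT
  TTTF.T
Step 2: 8 trees catch fire, 8 burn out
  TFTTTT
  ..FF..
  ....FT
  F....F
  TFF..T
Step 3: 6 trees catch fire, 8 burn out
  F.FFTT
  ......
  .....F
  ......
  F....F
Step 4: 1 trees catch fire, 6 burn out
  ....FT
  ......
  ......
  ......
  ......

....FT
......
......
......
......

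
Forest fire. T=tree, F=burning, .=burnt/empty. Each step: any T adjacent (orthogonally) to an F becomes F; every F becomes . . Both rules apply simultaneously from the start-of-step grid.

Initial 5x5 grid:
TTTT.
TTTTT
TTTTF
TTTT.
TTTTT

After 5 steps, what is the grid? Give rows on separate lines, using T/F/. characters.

Step 1: 2 trees catch fire, 1 burn out
  TTTT.
  TTTTF
  TTTF.
  TTTT.
  TTTTT
Step 2: 3 trees catch fire, 2 burn out
  TTTT.
  TTTF.
  TTF..
  TTTF.
  TTTTT
Step 3: 5 trees catch fire, 3 burn out
  TTTF.
  TTF..
  TF...
  TTF..
  TTTFT
Step 4: 6 trees catch fire, 5 burn out
  TTF..
  TF...
  F....
  TF...
  TTF.F
Step 5: 4 trees catch fire, 6 burn out
  TF...
  F....
  .....
  F....
  TF...

TF...
F....
.....
F....
TF...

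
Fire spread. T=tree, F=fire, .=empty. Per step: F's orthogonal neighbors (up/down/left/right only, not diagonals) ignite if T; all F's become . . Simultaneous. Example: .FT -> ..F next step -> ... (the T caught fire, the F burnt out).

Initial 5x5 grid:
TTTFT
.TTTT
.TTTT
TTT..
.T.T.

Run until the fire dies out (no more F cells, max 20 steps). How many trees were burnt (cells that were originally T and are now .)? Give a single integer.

Answer: 16

Derivation:
Step 1: +3 fires, +1 burnt (F count now 3)
Step 2: +4 fires, +3 burnt (F count now 4)
Step 3: +4 fires, +4 burnt (F count now 4)
Step 4: +2 fires, +4 burnt (F count now 2)
Step 5: +1 fires, +2 burnt (F count now 1)
Step 6: +2 fires, +1 burnt (F count now 2)
Step 7: +0 fires, +2 burnt (F count now 0)
Fire out after step 7
Initially T: 17, now '.': 24
Total burnt (originally-T cells now '.'): 16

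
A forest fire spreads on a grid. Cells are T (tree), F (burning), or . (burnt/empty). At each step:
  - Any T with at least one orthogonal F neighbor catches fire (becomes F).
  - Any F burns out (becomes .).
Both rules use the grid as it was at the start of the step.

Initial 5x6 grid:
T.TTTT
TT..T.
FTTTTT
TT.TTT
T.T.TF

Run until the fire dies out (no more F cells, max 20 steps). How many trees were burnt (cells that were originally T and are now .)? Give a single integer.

Step 1: +5 fires, +2 burnt (F count now 5)
Step 2: +7 fires, +5 burnt (F count now 7)
Step 3: +3 fires, +7 burnt (F count now 3)
Step 4: +1 fires, +3 burnt (F count now 1)
Step 5: +1 fires, +1 burnt (F count now 1)
Step 6: +2 fires, +1 burnt (F count now 2)
Step 7: +1 fires, +2 burnt (F count now 1)
Step 8: +0 fires, +1 burnt (F count now 0)
Fire out after step 8
Initially T: 21, now '.': 29
Total burnt (originally-T cells now '.'): 20

Answer: 20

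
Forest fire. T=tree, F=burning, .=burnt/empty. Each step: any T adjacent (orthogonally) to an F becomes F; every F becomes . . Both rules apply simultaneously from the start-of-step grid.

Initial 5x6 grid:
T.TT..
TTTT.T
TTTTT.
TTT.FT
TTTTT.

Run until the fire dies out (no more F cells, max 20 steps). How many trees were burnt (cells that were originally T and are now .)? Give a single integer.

Step 1: +3 fires, +1 burnt (F count now 3)
Step 2: +2 fires, +3 burnt (F count now 2)
Step 3: +3 fires, +2 burnt (F count now 3)
Step 4: +5 fires, +3 burnt (F count now 5)
Step 5: +5 fires, +5 burnt (F count now 5)
Step 6: +2 fires, +5 burnt (F count now 2)
Step 7: +1 fires, +2 burnt (F count now 1)
Step 8: +0 fires, +1 burnt (F count now 0)
Fire out after step 8
Initially T: 22, now '.': 29
Total burnt (originally-T cells now '.'): 21

Answer: 21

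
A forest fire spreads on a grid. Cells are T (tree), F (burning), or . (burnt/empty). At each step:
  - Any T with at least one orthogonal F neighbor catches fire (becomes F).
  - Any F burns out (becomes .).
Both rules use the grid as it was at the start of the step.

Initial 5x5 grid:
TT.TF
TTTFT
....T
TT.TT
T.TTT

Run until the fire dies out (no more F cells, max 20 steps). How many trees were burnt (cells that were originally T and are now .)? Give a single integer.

Answer: 13

Derivation:
Step 1: +3 fires, +2 burnt (F count now 3)
Step 2: +2 fires, +3 burnt (F count now 2)
Step 3: +3 fires, +2 burnt (F count now 3)
Step 4: +3 fires, +3 burnt (F count now 3)
Step 5: +1 fires, +3 burnt (F count now 1)
Step 6: +1 fires, +1 burnt (F count now 1)
Step 7: +0 fires, +1 burnt (F count now 0)
Fire out after step 7
Initially T: 16, now '.': 22
Total burnt (originally-T cells now '.'): 13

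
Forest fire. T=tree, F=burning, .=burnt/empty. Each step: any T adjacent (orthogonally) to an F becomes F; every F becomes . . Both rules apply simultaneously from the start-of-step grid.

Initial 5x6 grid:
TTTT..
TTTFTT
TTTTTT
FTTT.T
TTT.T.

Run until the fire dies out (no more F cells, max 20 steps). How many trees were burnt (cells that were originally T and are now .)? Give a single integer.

Answer: 22

Derivation:
Step 1: +7 fires, +2 burnt (F count now 7)
Step 2: +10 fires, +7 burnt (F count now 10)
Step 3: +4 fires, +10 burnt (F count now 4)
Step 4: +1 fires, +4 burnt (F count now 1)
Step 5: +0 fires, +1 burnt (F count now 0)
Fire out after step 5
Initially T: 23, now '.': 29
Total burnt (originally-T cells now '.'): 22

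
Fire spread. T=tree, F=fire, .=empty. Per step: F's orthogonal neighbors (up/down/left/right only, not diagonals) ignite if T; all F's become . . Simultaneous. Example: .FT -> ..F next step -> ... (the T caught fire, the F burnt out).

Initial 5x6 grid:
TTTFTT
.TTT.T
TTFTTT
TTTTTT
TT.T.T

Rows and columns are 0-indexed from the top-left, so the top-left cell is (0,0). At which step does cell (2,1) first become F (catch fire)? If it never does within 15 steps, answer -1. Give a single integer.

Step 1: cell (2,1)='F' (+7 fires, +2 burnt)
  -> target ignites at step 1
Step 2: cell (2,1)='.' (+7 fires, +7 burnt)
Step 3: cell (2,1)='.' (+7 fires, +7 burnt)
Step 4: cell (2,1)='.' (+2 fires, +7 burnt)
Step 5: cell (2,1)='.' (+1 fires, +2 burnt)
Step 6: cell (2,1)='.' (+0 fires, +1 burnt)
  fire out at step 6

1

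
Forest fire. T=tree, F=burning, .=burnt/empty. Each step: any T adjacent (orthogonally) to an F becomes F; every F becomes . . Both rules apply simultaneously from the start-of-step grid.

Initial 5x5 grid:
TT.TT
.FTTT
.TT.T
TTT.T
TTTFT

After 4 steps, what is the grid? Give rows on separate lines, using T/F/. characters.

Step 1: 5 trees catch fire, 2 burn out
  TF.TT
  ..FTT
  .FT.T
  TTT.T
  TTF.F
Step 2: 7 trees catch fire, 5 burn out
  F..TT
  ...FT
  ..F.T
  TFF.F
  TF...
Step 3: 5 trees catch fire, 7 burn out
  ...FT
  ....F
  ....F
  F....
  F....
Step 4: 1 trees catch fire, 5 burn out
  ....F
  .....
  .....
  .....
  .....

....F
.....
.....
.....
.....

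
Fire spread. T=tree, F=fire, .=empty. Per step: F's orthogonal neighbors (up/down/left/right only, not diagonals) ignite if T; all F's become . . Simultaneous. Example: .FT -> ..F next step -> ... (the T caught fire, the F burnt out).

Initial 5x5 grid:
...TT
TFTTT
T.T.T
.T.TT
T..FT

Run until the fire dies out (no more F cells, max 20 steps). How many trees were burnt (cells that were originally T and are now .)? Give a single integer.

Answer: 12

Derivation:
Step 1: +4 fires, +2 burnt (F count now 4)
Step 2: +4 fires, +4 burnt (F count now 4)
Step 3: +3 fires, +4 burnt (F count now 3)
Step 4: +1 fires, +3 burnt (F count now 1)
Step 5: +0 fires, +1 burnt (F count now 0)
Fire out after step 5
Initially T: 14, now '.': 23
Total burnt (originally-T cells now '.'): 12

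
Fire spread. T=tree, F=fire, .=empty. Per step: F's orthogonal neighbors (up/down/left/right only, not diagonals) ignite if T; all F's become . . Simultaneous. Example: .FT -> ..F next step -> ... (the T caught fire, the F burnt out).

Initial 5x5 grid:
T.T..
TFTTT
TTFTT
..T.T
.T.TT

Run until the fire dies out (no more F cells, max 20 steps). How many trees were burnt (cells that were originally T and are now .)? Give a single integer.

Answer: 14

Derivation:
Step 1: +5 fires, +2 burnt (F count now 5)
Step 2: +5 fires, +5 burnt (F count now 5)
Step 3: +2 fires, +5 burnt (F count now 2)
Step 4: +1 fires, +2 burnt (F count now 1)
Step 5: +1 fires, +1 burnt (F count now 1)
Step 6: +0 fires, +1 burnt (F count now 0)
Fire out after step 6
Initially T: 15, now '.': 24
Total burnt (originally-T cells now '.'): 14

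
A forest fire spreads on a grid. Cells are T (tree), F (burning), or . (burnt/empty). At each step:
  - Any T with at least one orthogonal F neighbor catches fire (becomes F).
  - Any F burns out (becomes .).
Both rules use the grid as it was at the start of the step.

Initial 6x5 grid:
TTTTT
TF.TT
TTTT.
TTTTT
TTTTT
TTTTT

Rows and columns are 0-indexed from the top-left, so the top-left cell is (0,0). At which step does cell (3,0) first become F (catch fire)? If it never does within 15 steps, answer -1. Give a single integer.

Step 1: cell (3,0)='T' (+3 fires, +1 burnt)
Step 2: cell (3,0)='T' (+5 fires, +3 burnt)
Step 3: cell (3,0)='F' (+5 fires, +5 burnt)
  -> target ignites at step 3
Step 4: cell (3,0)='.' (+6 fires, +5 burnt)
Step 5: cell (3,0)='.' (+5 fires, +6 burnt)
Step 6: cell (3,0)='.' (+2 fires, +5 burnt)
Step 7: cell (3,0)='.' (+1 fires, +2 burnt)
Step 8: cell (3,0)='.' (+0 fires, +1 burnt)
  fire out at step 8

3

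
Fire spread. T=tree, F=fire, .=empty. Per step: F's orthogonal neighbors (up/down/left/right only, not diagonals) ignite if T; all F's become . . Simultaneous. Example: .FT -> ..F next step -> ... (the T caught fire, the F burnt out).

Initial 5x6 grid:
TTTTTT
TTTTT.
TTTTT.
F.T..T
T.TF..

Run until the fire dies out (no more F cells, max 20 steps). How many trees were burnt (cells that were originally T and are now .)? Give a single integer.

Answer: 19

Derivation:
Step 1: +3 fires, +2 burnt (F count now 3)
Step 2: +3 fires, +3 burnt (F count now 3)
Step 3: +3 fires, +3 burnt (F count now 3)
Step 4: +3 fires, +3 burnt (F count now 3)
Step 5: +3 fires, +3 burnt (F count now 3)
Step 6: +2 fires, +3 burnt (F count now 2)
Step 7: +1 fires, +2 burnt (F count now 1)
Step 8: +1 fires, +1 burnt (F count now 1)
Step 9: +0 fires, +1 burnt (F count now 0)
Fire out after step 9
Initially T: 20, now '.': 29
Total burnt (originally-T cells now '.'): 19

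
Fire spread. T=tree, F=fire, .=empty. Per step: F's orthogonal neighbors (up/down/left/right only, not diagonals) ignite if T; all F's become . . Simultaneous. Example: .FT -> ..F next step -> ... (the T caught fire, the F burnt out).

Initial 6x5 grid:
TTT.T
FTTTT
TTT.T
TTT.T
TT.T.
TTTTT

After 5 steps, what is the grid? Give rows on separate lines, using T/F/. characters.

Step 1: 3 trees catch fire, 1 burn out
  FTT.T
  .FTTT
  FTT.T
  TTT.T
  TT.T.
  TTTTT
Step 2: 4 trees catch fire, 3 burn out
  .FT.T
  ..FTT
  .FT.T
  FTT.T
  TT.T.
  TTTTT
Step 3: 5 trees catch fire, 4 burn out
  ..F.T
  ...FT
  ..F.T
  .FT.T
  FT.T.
  TTTTT
Step 4: 4 trees catch fire, 5 burn out
  ....T
  ....F
  ....T
  ..F.T
  .F.T.
  FTTTT
Step 5: 3 trees catch fire, 4 burn out
  ....F
  .....
  ....F
  ....T
  ...T.
  .FTTT

....F
.....
....F
....T
...T.
.FTTT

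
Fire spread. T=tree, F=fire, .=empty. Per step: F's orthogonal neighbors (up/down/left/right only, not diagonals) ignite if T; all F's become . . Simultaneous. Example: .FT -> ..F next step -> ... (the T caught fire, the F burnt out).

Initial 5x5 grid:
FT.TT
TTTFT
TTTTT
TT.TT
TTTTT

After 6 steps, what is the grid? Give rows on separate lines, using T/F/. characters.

Step 1: 6 trees catch fire, 2 burn out
  .F.FT
  FTF.F
  TTTFT
  TT.TT
  TTTTT
Step 2: 6 trees catch fire, 6 burn out
  ....F
  .F...
  FTF.F
  TT.FT
  TTTTT
Step 3: 4 trees catch fire, 6 burn out
  .....
  .....
  .F...
  FT..F
  TTTFT
Step 4: 4 trees catch fire, 4 burn out
  .....
  .....
  .....
  .F...
  FTF.F
Step 5: 1 trees catch fire, 4 burn out
  .....
  .....
  .....
  .....
  .F...
Step 6: 0 trees catch fire, 1 burn out
  .....
  .....
  .....
  .....
  .....

.....
.....
.....
.....
.....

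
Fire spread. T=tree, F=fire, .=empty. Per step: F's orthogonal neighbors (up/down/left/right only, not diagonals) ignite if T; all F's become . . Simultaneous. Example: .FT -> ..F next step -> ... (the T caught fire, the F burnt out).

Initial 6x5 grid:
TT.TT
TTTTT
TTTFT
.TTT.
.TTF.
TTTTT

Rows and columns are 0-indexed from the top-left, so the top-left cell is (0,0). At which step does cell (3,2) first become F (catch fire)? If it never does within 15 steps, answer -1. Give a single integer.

Step 1: cell (3,2)='T' (+6 fires, +2 burnt)
Step 2: cell (3,2)='F' (+8 fires, +6 burnt)
  -> target ignites at step 2
Step 3: cell (3,2)='.' (+5 fires, +8 burnt)
Step 4: cell (3,2)='.' (+3 fires, +5 burnt)
Step 5: cell (3,2)='.' (+1 fires, +3 burnt)
Step 6: cell (3,2)='.' (+0 fires, +1 burnt)
  fire out at step 6

2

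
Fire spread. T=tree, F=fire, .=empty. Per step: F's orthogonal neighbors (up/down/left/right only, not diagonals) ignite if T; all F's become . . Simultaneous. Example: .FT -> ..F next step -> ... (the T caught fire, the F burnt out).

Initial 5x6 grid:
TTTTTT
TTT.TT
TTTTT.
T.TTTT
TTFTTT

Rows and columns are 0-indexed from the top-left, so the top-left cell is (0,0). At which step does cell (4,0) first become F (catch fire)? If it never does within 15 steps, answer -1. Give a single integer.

Step 1: cell (4,0)='T' (+3 fires, +1 burnt)
Step 2: cell (4,0)='F' (+4 fires, +3 burnt)
  -> target ignites at step 2
Step 3: cell (4,0)='.' (+6 fires, +4 burnt)
Step 4: cell (4,0)='.' (+5 fires, +6 burnt)
Step 5: cell (4,0)='.' (+4 fires, +5 burnt)
Step 6: cell (4,0)='.' (+3 fires, +4 burnt)
Step 7: cell (4,0)='.' (+1 fires, +3 burnt)
Step 8: cell (4,0)='.' (+0 fires, +1 burnt)
  fire out at step 8

2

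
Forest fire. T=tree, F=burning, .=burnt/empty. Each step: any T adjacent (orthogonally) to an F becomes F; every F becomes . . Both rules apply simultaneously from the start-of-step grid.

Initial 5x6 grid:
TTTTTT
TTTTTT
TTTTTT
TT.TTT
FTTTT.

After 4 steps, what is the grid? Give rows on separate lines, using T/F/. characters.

Step 1: 2 trees catch fire, 1 burn out
  TTTTTT
  TTTTTT
  TTTTTT
  FT.TTT
  .FTTT.
Step 2: 3 trees catch fire, 2 burn out
  TTTTTT
  TTTTTT
  FTTTTT
  .F.TTT
  ..FTT.
Step 3: 3 trees catch fire, 3 burn out
  TTTTTT
  FTTTTT
  .FTTTT
  ...TTT
  ...FT.
Step 4: 5 trees catch fire, 3 burn out
  FTTTTT
  .FTTTT
  ..FTTT
  ...FTT
  ....F.

FTTTTT
.FTTTT
..FTTT
...FTT
....F.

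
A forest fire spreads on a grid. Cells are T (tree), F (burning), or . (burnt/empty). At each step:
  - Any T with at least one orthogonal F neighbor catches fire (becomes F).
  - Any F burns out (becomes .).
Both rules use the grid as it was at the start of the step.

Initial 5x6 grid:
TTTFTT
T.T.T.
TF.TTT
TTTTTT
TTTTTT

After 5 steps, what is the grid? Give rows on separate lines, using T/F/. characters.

Step 1: 4 trees catch fire, 2 burn out
  TTF.FT
  T.T.T.
  F..TTT
  TFTTTT
  TTTTTT
Step 2: 8 trees catch fire, 4 burn out
  TF...F
  F.F.F.
  ...TTT
  F.FTTT
  TFTTTT
Step 3: 5 trees catch fire, 8 burn out
  F.....
  ......
  ...TFT
  ...FTT
  F.FTTT
Step 4: 4 trees catch fire, 5 burn out
  ......
  ......
  ...F.F
  ....FT
  ...FTT
Step 5: 2 trees catch fire, 4 burn out
  ......
  ......
  ......
  .....F
  ....FT

......
......
......
.....F
....FT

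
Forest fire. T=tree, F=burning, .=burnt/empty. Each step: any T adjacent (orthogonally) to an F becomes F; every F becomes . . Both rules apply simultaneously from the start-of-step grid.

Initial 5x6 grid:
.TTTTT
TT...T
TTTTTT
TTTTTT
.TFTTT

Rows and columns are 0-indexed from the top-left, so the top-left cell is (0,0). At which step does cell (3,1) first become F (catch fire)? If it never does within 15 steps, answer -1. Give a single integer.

Step 1: cell (3,1)='T' (+3 fires, +1 burnt)
Step 2: cell (3,1)='F' (+4 fires, +3 burnt)
  -> target ignites at step 2
Step 3: cell (3,1)='.' (+5 fires, +4 burnt)
Step 4: cell (3,1)='.' (+4 fires, +5 burnt)
Step 5: cell (3,1)='.' (+3 fires, +4 burnt)
Step 6: cell (3,1)='.' (+2 fires, +3 burnt)
Step 7: cell (3,1)='.' (+2 fires, +2 burnt)
Step 8: cell (3,1)='.' (+1 fires, +2 burnt)
Step 9: cell (3,1)='.' (+0 fires, +1 burnt)
  fire out at step 9

2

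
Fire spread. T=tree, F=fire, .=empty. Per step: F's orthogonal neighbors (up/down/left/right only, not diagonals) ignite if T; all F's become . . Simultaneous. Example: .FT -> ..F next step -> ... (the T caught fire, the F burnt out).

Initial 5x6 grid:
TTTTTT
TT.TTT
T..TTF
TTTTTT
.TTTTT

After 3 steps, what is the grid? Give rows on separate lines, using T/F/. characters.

Step 1: 3 trees catch fire, 1 burn out
  TTTTTT
  TT.TTF
  T..TF.
  TTTTTF
  .TTTTT
Step 2: 5 trees catch fire, 3 burn out
  TTTTTF
  TT.TF.
  T..F..
  TTTTF.
  .TTTTF
Step 3: 4 trees catch fire, 5 burn out
  TTTTF.
  TT.F..
  T.....
  TTTF..
  .TTTF.

TTTTF.
TT.F..
T.....
TTTF..
.TTTF.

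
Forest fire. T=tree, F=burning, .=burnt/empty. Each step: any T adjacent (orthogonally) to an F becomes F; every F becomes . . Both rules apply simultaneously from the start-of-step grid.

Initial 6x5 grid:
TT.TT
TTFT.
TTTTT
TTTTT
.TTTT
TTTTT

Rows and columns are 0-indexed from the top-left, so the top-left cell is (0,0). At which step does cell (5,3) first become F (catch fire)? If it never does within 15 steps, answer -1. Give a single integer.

Step 1: cell (5,3)='T' (+3 fires, +1 burnt)
Step 2: cell (5,3)='T' (+6 fires, +3 burnt)
Step 3: cell (5,3)='T' (+7 fires, +6 burnt)
Step 4: cell (5,3)='T' (+5 fires, +7 burnt)
Step 5: cell (5,3)='F' (+3 fires, +5 burnt)
  -> target ignites at step 5
Step 6: cell (5,3)='.' (+2 fires, +3 burnt)
Step 7: cell (5,3)='.' (+0 fires, +2 burnt)
  fire out at step 7

5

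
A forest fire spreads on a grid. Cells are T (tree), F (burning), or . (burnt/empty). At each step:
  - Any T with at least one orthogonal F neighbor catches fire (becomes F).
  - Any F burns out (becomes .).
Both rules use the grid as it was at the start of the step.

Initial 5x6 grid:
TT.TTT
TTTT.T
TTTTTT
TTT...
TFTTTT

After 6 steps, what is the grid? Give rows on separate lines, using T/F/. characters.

Step 1: 3 trees catch fire, 1 burn out
  TT.TTT
  TTTT.T
  TTTTTT
  TFT...
  F.FTTT
Step 2: 4 trees catch fire, 3 burn out
  TT.TTT
  TTTT.T
  TFTTTT
  F.F...
  ...FTT
Step 3: 4 trees catch fire, 4 burn out
  TT.TTT
  TFTT.T
  F.FTTT
  ......
  ....FT
Step 4: 5 trees catch fire, 4 burn out
  TF.TTT
  F.FT.T
  ...FTT
  ......
  .....F
Step 5: 3 trees catch fire, 5 burn out
  F..TTT
  ...F.T
  ....FT
  ......
  ......
Step 6: 2 trees catch fire, 3 burn out
  ...FTT
  .....T
  .....F
  ......
  ......

...FTT
.....T
.....F
......
......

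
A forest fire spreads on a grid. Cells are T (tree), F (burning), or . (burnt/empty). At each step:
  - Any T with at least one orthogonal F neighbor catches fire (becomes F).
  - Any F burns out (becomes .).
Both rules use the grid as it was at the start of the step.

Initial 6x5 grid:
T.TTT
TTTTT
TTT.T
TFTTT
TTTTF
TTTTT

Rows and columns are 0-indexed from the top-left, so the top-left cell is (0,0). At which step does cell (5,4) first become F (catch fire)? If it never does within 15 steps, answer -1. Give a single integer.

Step 1: cell (5,4)='F' (+7 fires, +2 burnt)
  -> target ignites at step 1
Step 2: cell (5,4)='.' (+9 fires, +7 burnt)
Step 3: cell (5,4)='.' (+5 fires, +9 burnt)
Step 4: cell (5,4)='.' (+4 fires, +5 burnt)
Step 5: cell (5,4)='.' (+1 fires, +4 burnt)
Step 6: cell (5,4)='.' (+0 fires, +1 burnt)
  fire out at step 6

1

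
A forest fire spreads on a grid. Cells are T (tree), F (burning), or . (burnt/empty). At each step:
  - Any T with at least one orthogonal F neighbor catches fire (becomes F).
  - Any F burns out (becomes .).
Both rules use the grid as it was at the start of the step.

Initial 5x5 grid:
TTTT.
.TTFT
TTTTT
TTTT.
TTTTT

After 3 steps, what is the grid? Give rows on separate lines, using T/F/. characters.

Step 1: 4 trees catch fire, 1 burn out
  TTTF.
  .TF.F
  TTTFT
  TTTT.
  TTTTT
Step 2: 5 trees catch fire, 4 burn out
  TTF..
  .F...
  TTF.F
  TTTF.
  TTTTT
Step 3: 4 trees catch fire, 5 burn out
  TF...
  .....
  TF...
  TTF..
  TTTFT

TF...
.....
TF...
TTF..
TTTFT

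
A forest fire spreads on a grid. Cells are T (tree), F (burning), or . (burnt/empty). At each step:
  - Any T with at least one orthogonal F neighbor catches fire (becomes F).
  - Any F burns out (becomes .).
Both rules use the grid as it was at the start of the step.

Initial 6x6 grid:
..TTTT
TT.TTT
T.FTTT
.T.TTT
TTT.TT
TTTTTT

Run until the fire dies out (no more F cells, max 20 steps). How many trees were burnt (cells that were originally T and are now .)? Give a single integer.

Answer: 25

Derivation:
Step 1: +1 fires, +1 burnt (F count now 1)
Step 2: +3 fires, +1 burnt (F count now 3)
Step 3: +4 fires, +3 burnt (F count now 4)
Step 4: +5 fires, +4 burnt (F count now 5)
Step 5: +3 fires, +5 burnt (F count now 3)
Step 6: +2 fires, +3 burnt (F count now 2)
Step 7: +1 fires, +2 burnt (F count now 1)
Step 8: +2 fires, +1 burnt (F count now 2)
Step 9: +2 fires, +2 burnt (F count now 2)
Step 10: +2 fires, +2 burnt (F count now 2)
Step 11: +0 fires, +2 burnt (F count now 0)
Fire out after step 11
Initially T: 28, now '.': 33
Total burnt (originally-T cells now '.'): 25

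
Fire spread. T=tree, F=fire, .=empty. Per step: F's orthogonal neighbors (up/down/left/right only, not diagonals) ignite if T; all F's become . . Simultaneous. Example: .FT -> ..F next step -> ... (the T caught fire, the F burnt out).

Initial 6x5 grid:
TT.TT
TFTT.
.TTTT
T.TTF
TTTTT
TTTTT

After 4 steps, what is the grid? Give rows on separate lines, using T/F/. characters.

Step 1: 7 trees catch fire, 2 burn out
  TF.TT
  F.FT.
  .FTTF
  T.TF.
  TTTTF
  TTTTT
Step 2: 7 trees catch fire, 7 burn out
  F..TT
  ...F.
  ..FF.
  T.F..
  TTTF.
  TTTTF
Step 3: 3 trees catch fire, 7 burn out
  ...FT
  .....
  .....
  T....
  TTF..
  TTTF.
Step 4: 3 trees catch fire, 3 burn out
  ....F
  .....
  .....
  T....
  TF...
  TTF..

....F
.....
.....
T....
TF...
TTF..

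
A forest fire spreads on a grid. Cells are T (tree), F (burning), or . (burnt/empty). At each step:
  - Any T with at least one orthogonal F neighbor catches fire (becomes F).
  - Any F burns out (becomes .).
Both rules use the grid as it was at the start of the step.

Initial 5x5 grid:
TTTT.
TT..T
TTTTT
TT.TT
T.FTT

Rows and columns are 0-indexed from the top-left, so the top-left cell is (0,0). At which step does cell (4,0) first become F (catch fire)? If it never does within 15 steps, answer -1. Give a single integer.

Step 1: cell (4,0)='T' (+1 fires, +1 burnt)
Step 2: cell (4,0)='T' (+2 fires, +1 burnt)
Step 3: cell (4,0)='T' (+2 fires, +2 burnt)
Step 4: cell (4,0)='T' (+2 fires, +2 burnt)
Step 5: cell (4,0)='T' (+2 fires, +2 burnt)
Step 6: cell (4,0)='T' (+3 fires, +2 burnt)
Step 7: cell (4,0)='T' (+3 fires, +3 burnt)
Step 8: cell (4,0)='F' (+3 fires, +3 burnt)
  -> target ignites at step 8
Step 9: cell (4,0)='.' (+1 fires, +3 burnt)
Step 10: cell (4,0)='.' (+0 fires, +1 burnt)
  fire out at step 10

8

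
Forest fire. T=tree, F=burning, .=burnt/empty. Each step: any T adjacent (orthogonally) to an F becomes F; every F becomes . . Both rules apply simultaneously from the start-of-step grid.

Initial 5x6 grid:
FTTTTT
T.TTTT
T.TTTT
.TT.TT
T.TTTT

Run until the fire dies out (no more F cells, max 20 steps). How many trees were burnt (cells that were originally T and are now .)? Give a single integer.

Answer: 23

Derivation:
Step 1: +2 fires, +1 burnt (F count now 2)
Step 2: +2 fires, +2 burnt (F count now 2)
Step 3: +2 fires, +2 burnt (F count now 2)
Step 4: +3 fires, +2 burnt (F count now 3)
Step 5: +4 fires, +3 burnt (F count now 4)
Step 6: +4 fires, +4 burnt (F count now 4)
Step 7: +3 fires, +4 burnt (F count now 3)
Step 8: +2 fires, +3 burnt (F count now 2)
Step 9: +1 fires, +2 burnt (F count now 1)
Step 10: +0 fires, +1 burnt (F count now 0)
Fire out after step 10
Initially T: 24, now '.': 29
Total burnt (originally-T cells now '.'): 23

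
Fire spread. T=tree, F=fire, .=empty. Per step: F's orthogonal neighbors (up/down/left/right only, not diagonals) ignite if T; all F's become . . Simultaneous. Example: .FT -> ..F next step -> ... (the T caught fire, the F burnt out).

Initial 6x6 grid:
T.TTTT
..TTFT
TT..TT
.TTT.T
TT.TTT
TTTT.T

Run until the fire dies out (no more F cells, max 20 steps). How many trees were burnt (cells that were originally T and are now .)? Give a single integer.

Answer: 25

Derivation:
Step 1: +4 fires, +1 burnt (F count now 4)
Step 2: +4 fires, +4 burnt (F count now 4)
Step 3: +2 fires, +4 burnt (F count now 2)
Step 4: +1 fires, +2 burnt (F count now 1)
Step 5: +2 fires, +1 burnt (F count now 2)
Step 6: +1 fires, +2 burnt (F count now 1)
Step 7: +2 fires, +1 burnt (F count now 2)
Step 8: +2 fires, +2 burnt (F count now 2)
Step 9: +2 fires, +2 burnt (F count now 2)
Step 10: +3 fires, +2 burnt (F count now 3)
Step 11: +2 fires, +3 burnt (F count now 2)
Step 12: +0 fires, +2 burnt (F count now 0)
Fire out after step 12
Initially T: 26, now '.': 35
Total burnt (originally-T cells now '.'): 25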